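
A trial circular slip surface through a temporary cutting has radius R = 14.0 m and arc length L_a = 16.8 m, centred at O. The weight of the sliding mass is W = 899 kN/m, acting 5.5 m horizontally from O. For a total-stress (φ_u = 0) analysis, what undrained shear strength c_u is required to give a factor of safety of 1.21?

FS = c_u·L_a·R / (W·d), so c_u = FS·W·d / (L_a·R).
c_u = 1.21·899·5.5 / (16.80·14.0) = 5982.8 / 235.20 = 25.44 kPa

c_u = 25.4 kPa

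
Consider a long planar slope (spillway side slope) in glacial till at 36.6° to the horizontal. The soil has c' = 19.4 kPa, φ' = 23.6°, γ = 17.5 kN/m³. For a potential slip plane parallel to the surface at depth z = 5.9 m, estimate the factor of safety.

For an infinite slope with a slip plane parallel to the surface (no pore pressure): FS = [c' + γz cos²β tanφ'] / [γz sinβ cosβ].
γz = 17.5·5.9 = 103.25 kN/m²
Numerator = 19.4 + 103.25·cos²36.6°·tan23.6° = 19.4 + 103.25·0.6445·0.4369 = 48.473 kPa
Denominator = 103.25·sin36.6°·cos36.6° = 103.25·0.5962·0.8028 = 49.422 kPa
FS = 48.473 / 49.422 = 0.981

FS = 0.98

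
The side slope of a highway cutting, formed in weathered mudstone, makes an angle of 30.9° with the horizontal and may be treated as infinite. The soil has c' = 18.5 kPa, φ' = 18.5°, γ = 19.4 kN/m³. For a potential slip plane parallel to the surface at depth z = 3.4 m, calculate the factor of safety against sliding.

For an infinite slope with a slip plane parallel to the surface (no pore pressure): FS = [c' + γz cos²β tanφ'] / [γz sinβ cosβ].
γz = 19.4·3.4 = 65.96 kN/m²
Numerator = 18.5 + 65.96·cos²30.9°·tan18.5° = 18.5 + 65.96·0.7363·0.3346 = 34.750 kPa
Denominator = 65.96·sin30.9°·cos30.9° = 65.96·0.5135·0.8581 = 29.065 kPa
FS = 34.750 / 29.065 = 1.196

FS = 1.20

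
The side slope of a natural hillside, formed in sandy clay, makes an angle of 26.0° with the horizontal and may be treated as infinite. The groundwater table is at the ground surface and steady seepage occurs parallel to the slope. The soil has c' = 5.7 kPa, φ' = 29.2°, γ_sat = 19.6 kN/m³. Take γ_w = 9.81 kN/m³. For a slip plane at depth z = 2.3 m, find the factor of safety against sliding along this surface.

With seepage parallel to the slope and the water table at the surface, the effective normal stress on the slip plane uses the buoyant unit weight γ' = γ_sat − γ_w while the driving shear stress uses γ_sat:
FS = [c' + γ' z cos²β tanφ'] / [γ_sat z sinβ cosβ]
γ' = 19.6 − 9.81 = 9.79 kN/m³
Numerator = 5.7 + 9.79·2.3·cos²26.0°·tan29.2° = 5.7 + 9.79·2.3·0.8078·0.5589 = 15.866 kPa
Denominator = 19.6·2.3·sin26.0°·cos26.0° = 19.6·2.3·0.4384·0.8988 = 17.762 kPa
FS = 15.866 / 17.762 = 0.893

FS = 0.89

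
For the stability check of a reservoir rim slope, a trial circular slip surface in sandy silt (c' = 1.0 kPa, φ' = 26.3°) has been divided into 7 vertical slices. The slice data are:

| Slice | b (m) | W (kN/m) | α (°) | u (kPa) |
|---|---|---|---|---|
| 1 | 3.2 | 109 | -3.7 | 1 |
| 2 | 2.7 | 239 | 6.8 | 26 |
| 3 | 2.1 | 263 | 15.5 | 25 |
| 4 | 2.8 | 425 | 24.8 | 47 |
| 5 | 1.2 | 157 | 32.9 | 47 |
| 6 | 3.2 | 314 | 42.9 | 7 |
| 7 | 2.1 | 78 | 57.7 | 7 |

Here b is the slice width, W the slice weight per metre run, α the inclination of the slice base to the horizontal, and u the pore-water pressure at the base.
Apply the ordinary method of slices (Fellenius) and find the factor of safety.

Ordinary method of slices: FS = Σ[c'·Δl_i + (W_i cosα_i − u_i·Δl_i)·tanφ'] / Σ W_i sinα_i, with Δl_i = b_i / cosα_i.
Slice 1: Δl = 3.2/cos(-3.7°) = 3.207 m; N'_1 = 109·cos(-3.7°) − 1·3.207 = 105.6; c'Δl = 3.21; W sinα = -7.0
Slice 2: Δl = 2.7/cos6.8° = 2.719 m; N'_2 = 239·cos6.8° − 26·2.719 = 166.6; c'Δl = 2.72; W sinα = 28.3
Slice 3: Δl = 2.1/cos15.5° = 2.179 m; N'_3 = 263·cos15.5° − 25·2.179 = 199.0; c'Δl = 2.18; W sinα = 70.3
Slice 4: Δl = 2.8/cos24.8° = 3.084 m; N'_4 = 425·cos24.8° − 47·3.084 = 240.8; c'Δl = 3.08; W sinα = 178.3
Slice 5: Δl = 1.2/cos32.9° = 1.429 m; N'_5 = 157·cos32.9° − 47·1.429 = 64.6; c'Δl = 1.43; W sinα = 85.3
Slice 6: Δl = 3.2/cos42.9° = 4.368 m; N'_6 = 314·cos42.9° − 7·4.368 = 199.4; c'Δl = 4.37; W sinα = 213.7
Slice 7: Δl = 2.1/cos57.7° = 3.930 m; N'_7 = 78·cos57.7° − 7·3.930 = 14.2; c'Δl = 3.93; W sinα = 65.9
Σc'Δl = 20.9 kN/m; ΣN' = 990.2 kN/m; ΣW sinα = 634.8 kN/m
Resisting = 20.9 + 990.2·tan26.3° = 20.9 + 489.4 = 510.3 kN/m
FS = 510.3 / 634.8 = 0.804

FS = 0.80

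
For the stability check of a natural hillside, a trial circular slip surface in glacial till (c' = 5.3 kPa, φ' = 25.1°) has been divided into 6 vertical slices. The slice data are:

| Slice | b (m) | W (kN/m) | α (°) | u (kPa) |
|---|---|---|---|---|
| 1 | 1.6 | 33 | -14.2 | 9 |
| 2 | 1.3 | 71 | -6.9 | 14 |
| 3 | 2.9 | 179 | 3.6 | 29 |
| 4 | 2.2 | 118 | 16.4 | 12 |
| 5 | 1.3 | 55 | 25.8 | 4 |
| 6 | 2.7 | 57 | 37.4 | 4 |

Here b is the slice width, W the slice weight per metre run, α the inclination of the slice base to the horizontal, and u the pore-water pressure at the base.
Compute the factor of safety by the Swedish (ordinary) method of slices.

Ordinary method of slices: FS = Σ[c'·Δl_i + (W_i cosα_i − u_i·Δl_i)·tanφ'] / Σ W_i sinα_i, with Δl_i = b_i / cosα_i.
Slice 1: Δl = 1.6/cos(-14.2°) = 1.650 m; N'_1 = 33·cos(-14.2°) − 9·1.650 = 17.1; c'Δl = 8.75; W sinα = -8.1
Slice 2: Δl = 1.3/cos(-6.9°) = 1.309 m; N'_2 = 71·cos(-6.9°) − 14·1.309 = 52.2; c'Δl = 6.94; W sinα = -8.5
Slice 3: Δl = 2.9/cos3.6° = 2.906 m; N'_3 = 179·cos3.6° − 29·2.906 = 94.4; c'Δl = 15.40; W sinα = 11.2
Slice 4: Δl = 2.2/cos16.4° = 2.293 m; N'_4 = 118·cos16.4° − 12·2.293 = 85.7; c'Δl = 12.15; W sinα = 33.3
Slice 5: Δl = 1.3/cos25.8° = 1.444 m; N'_5 = 55·cos25.8° − 4·1.444 = 43.7; c'Δl = 7.65; W sinα = 23.9
Slice 6: Δl = 2.7/cos37.4° = 3.399 m; N'_6 = 57·cos37.4° − 4·3.399 = 31.7; c'Δl = 18.01; W sinα = 34.6
Σc'Δl = 68.9 kN/m; ΣN' = 324.8 kN/m; ΣW sinα = 86.5 kN/m
Resisting = 68.9 + 324.8·tan25.1° = 68.9 + 152.1 = 221.0 kN/m
FS = 221.0 / 86.5 = 2.556

FS = 2.56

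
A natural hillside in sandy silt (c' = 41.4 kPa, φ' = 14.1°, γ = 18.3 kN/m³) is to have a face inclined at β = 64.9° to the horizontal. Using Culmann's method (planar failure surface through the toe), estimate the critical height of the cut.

Culmann's analysis gives the critical failure plane at α_cr = (β + φ')/2 = (64.9 + 14.1)/2 = 39.5°, and the critical height
H_c = (4c'/γ) · sinβ cosφ' / [1 − cos(β − φ')]
    = (4·41.4/18.3) · sin64.9°·cos14.1° / [1 − cos(50.8°)]
    = 9.049 · 0.9056·0.9699 / [1 − 0.6320]
    = 9.049 · 0.8783 / 0.3680
    = 21.60 m

H_c = 21.60 m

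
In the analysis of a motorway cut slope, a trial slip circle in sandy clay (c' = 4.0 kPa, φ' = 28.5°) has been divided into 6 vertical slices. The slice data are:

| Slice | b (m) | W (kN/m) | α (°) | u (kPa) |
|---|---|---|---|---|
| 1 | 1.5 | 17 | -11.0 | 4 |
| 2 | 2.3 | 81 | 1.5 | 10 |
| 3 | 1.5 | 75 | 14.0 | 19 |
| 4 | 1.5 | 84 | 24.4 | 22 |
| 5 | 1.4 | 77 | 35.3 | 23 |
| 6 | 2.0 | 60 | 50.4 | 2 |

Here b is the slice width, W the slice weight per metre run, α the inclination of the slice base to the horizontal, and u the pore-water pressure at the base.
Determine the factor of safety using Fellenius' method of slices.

Ordinary method of slices: FS = Σ[c'·Δl_i + (W_i cosα_i − u_i·Δl_i)·tanφ'] / Σ W_i sinα_i, with Δl_i = b_i / cosα_i.
Slice 1: Δl = 1.5/cos(-11.0°) = 1.528 m; N'_1 = 17·cos(-11.0°) − 4·1.528 = 10.6; c'Δl = 6.11; W sinα = -3.2
Slice 2: Δl = 2.3/cos1.5° = 2.301 m; N'_2 = 81·cos1.5° − 10·2.301 = 58.0; c'Δl = 9.20; W sinα = 2.1
Slice 3: Δl = 1.5/cos14.0° = 1.546 m; N'_3 = 75·cos14.0° − 19·1.546 = 43.4; c'Δl = 6.18; W sinα = 18.1
Slice 4: Δl = 1.5/cos24.4° = 1.647 m; N'_4 = 84·cos24.4° − 22·1.647 = 40.3; c'Δl = 6.59; W sinα = 34.7
Slice 5: Δl = 1.4/cos35.3° = 1.715 m; N'_5 = 77·cos35.3° − 23·1.715 = 23.4; c'Δl = 6.86; W sinα = 44.5
Slice 6: Δl = 2.0/cos50.4° = 3.138 m; N'_6 = 60·cos50.4° − 2·3.138 = 32.0; c'Δl = 12.55; W sinα = 46.2
Σc'Δl = 47.5 kN/m; ΣN' = 207.6 kN/m; ΣW sinα = 142.4 kN/m
Resisting = 47.5 + 207.6·tan28.5° = 47.5 + 112.7 = 160.2 kN/m
FS = 160.2 / 142.4 = 1.125

FS = 1.12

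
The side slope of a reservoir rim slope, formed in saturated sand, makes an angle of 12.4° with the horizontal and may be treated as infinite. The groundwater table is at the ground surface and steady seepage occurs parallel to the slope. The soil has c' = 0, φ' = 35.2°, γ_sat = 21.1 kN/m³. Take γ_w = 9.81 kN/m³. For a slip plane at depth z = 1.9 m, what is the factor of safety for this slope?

FS = 1.72

With seepage parallel to the slope and the water table at the surface, the effective normal stress on the slip plane uses the buoyant unit weight γ' = γ_sat − γ_w while the driving shear stress uses γ_sat:
FS = [c' + γ' z cos²β tanφ'] / [γ_sat z sinβ cosβ]
(For c' = 0 this reduces to FS = (γ'/γ_sat)·tanφ'/tanβ.)
γ' = 21.1 − 9.81 = 11.29 kN/m³
Numerator = 0.0 + 11.29·1.9·cos²12.4°·tan35.2° = 0.0 + 11.29·1.9·0.9539·0.7054 = 14.434 kPa
Denominator = 21.1·1.9·sin12.4°·cos12.4° = 21.1·1.9·0.2147·0.9767 = 8.408 kPa
FS = 14.434 / 8.408 = 1.717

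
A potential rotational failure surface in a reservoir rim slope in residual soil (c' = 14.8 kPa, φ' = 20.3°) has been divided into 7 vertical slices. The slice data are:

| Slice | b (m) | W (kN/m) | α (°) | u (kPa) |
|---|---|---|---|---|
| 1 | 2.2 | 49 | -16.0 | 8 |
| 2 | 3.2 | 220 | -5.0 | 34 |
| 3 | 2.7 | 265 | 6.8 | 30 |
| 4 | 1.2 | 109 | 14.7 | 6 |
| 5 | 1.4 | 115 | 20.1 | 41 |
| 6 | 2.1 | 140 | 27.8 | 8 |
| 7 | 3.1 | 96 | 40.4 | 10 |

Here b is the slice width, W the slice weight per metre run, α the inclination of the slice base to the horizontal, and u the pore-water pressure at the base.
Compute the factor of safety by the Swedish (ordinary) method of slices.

Ordinary method of slices: FS = Σ[c'·Δl_i + (W_i cosα_i − u_i·Δl_i)·tanφ'] / Σ W_i sinα_i, with Δl_i = b_i / cosα_i.
Slice 1: Δl = 2.2/cos(-16.0°) = 2.289 m; N'_1 = 49·cos(-16.0°) − 8·2.289 = 28.8; c'Δl = 33.87; W sinα = -13.5
Slice 2: Δl = 3.2/cos(-5.0°) = 3.212 m; N'_2 = 220·cos(-5.0°) − 34·3.212 = 109.9; c'Δl = 47.54; W sinα = -19.2
Slice 3: Δl = 2.7/cos6.8° = 2.719 m; N'_3 = 265·cos6.8° − 30·2.719 = 181.6; c'Δl = 40.24; W sinα = 31.4
Slice 4: Δl = 1.2/cos14.7° = 1.241 m; N'_4 = 109·cos14.7° − 6·1.241 = 98.0; c'Δl = 18.36; W sinα = 27.7
Slice 5: Δl = 1.4/cos20.1° = 1.491 m; N'_5 = 115·cos20.1° − 41·1.491 = 46.9; c'Δl = 22.06; W sinα = 39.5
Slice 6: Δl = 2.1/cos27.8° = 2.374 m; N'_6 = 140·cos27.8° − 8·2.374 = 104.8; c'Δl = 35.14; W sinα = 65.3
Slice 7: Δl = 3.1/cos40.4° = 4.071 m; N'_7 = 96·cos40.4° − 10·4.071 = 32.4; c'Δl = 60.25; W sinα = 62.2
Σc'Δl = 257.5 kN/m; ΣN' = 602.4 kN/m; ΣW sinα = 193.4 kN/m
Resisting = 257.5 + 602.4·tan20.3° = 257.5 + 222.8 = 480.3 kN/m
FS = 480.3 / 193.4 = 2.484

FS = 2.48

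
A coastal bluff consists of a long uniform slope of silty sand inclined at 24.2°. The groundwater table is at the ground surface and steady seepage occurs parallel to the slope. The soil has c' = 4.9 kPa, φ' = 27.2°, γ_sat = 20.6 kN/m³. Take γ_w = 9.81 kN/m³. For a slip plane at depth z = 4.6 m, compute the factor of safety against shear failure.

With seepage parallel to the slope and the water table at the surface, the effective normal stress on the slip plane uses the buoyant unit weight γ' = γ_sat − γ_w while the driving shear stress uses γ_sat:
FS = [c' + γ' z cos²β tanφ'] / [γ_sat z sinβ cosβ]
γ' = 20.6 − 9.81 = 10.79 kN/m³
Numerator = 4.9 + 10.79·4.6·cos²24.2°·tan27.2° = 4.9 + 10.79·4.6·0.8320·0.5139 = 26.122 kPa
Denominator = 20.6·4.6·sin24.2°·cos24.2° = 20.6·4.6·0.4099·0.9121 = 35.431 kPa
FS = 26.122 / 35.431 = 0.737

FS = 0.74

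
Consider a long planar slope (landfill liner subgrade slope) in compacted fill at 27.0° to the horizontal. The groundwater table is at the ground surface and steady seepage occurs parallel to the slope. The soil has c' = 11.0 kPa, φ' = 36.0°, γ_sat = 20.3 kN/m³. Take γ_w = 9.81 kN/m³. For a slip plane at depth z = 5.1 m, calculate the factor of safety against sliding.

With seepage parallel to the slope and the water table at the surface, the effective normal stress on the slip plane uses the buoyant unit weight γ' = γ_sat − γ_w while the driving shear stress uses γ_sat:
FS = [c' + γ' z cos²β tanφ'] / [γ_sat z sinβ cosβ]
γ' = 20.3 − 9.81 = 10.49 kN/m³
Numerator = 11.0 + 10.49·5.1·cos²27.0°·tan36.0° = 11.0 + 10.49·5.1·0.7939·0.7265 = 41.858 kPa
Denominator = 20.3·5.1·sin27.0°·cos27.0° = 20.3·5.1·0.4540·0.8910 = 41.879 kPa
FS = 41.858 / 41.879 = 1.000

FS = 1.00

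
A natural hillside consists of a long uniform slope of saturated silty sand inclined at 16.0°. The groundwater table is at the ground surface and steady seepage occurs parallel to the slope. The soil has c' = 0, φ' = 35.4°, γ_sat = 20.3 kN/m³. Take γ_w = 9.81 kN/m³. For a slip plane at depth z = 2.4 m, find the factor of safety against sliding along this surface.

With seepage parallel to the slope and the water table at the surface, the effective normal stress on the slip plane uses the buoyant unit weight γ' = γ_sat − γ_w while the driving shear stress uses γ_sat:
FS = [c' + γ' z cos²β tanφ'] / [γ_sat z sinβ cosβ]
(For c' = 0 this reduces to FS = (γ'/γ_sat)·tanφ'/tanβ.)
γ' = 20.3 − 9.81 = 10.49 kN/m³
Numerator = 0.0 + 10.49·2.4·cos²16.0°·tan35.4° = 0.0 + 10.49·2.4·0.9240·0.7107 = 16.532 kPa
Denominator = 20.3·2.4·sin16.0°·cos16.0° = 20.3·2.4·0.2756·0.9613 = 12.909 kPa
FS = 16.532 / 12.909 = 1.281

FS = 1.28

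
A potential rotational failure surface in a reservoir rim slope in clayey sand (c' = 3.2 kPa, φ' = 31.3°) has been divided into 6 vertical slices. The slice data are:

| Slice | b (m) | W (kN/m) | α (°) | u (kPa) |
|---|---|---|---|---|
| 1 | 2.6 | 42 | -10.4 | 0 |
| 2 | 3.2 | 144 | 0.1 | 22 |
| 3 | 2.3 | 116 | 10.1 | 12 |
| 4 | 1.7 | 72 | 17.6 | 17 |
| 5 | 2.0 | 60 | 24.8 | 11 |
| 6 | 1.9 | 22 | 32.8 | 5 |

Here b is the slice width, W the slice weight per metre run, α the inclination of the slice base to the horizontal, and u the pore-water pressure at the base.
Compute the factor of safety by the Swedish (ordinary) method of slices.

Ordinary method of slices: FS = Σ[c'·Δl_i + (W_i cosα_i − u_i·Δl_i)·tanφ'] / Σ W_i sinα_i, with Δl_i = b_i / cosα_i.
Slice 1: Δl = 2.6/cos(-10.4°) = 2.643 m; N'_1 = 42·cos(-10.4°) − 0·2.643 = 41.3; c'Δl = 8.46; W sinα = -7.6
Slice 2: Δl = 3.2/cos0.1° = 3.200 m; N'_2 = 144·cos0.1° − 22·3.200 = 73.6; c'Δl = 10.24; W sinα = 0.3
Slice 3: Δl = 2.3/cos10.1° = 2.336 m; N'_3 = 116·cos10.1° − 12·2.336 = 86.2; c'Δl = 7.48; W sinα = 20.3
Slice 4: Δl = 1.7/cos17.6° = 1.783 m; N'_4 = 72·cos17.6° − 17·1.783 = 38.3; c'Δl = 5.71; W sinα = 21.8
Slice 5: Δl = 2.0/cos24.8° = 2.203 m; N'_5 = 60·cos24.8° − 11·2.203 = 30.2; c'Δl = 7.05; W sinα = 25.2
Slice 6: Δl = 1.9/cos32.8° = 2.260 m; N'_6 = 22·cos32.8° − 5·2.260 = 7.2; c'Δl = 7.23; W sinα = 11.9
Σc'Δl = 46.2 kN/m; ΣN' = 276.8 kN/m; ΣW sinα = 71.9 kN/m
Resisting = 46.2 + 276.8·tan31.3° = 46.2 + 168.3 = 214.5 kN/m
FS = 214.5 / 71.9 = 2.984

FS = 2.98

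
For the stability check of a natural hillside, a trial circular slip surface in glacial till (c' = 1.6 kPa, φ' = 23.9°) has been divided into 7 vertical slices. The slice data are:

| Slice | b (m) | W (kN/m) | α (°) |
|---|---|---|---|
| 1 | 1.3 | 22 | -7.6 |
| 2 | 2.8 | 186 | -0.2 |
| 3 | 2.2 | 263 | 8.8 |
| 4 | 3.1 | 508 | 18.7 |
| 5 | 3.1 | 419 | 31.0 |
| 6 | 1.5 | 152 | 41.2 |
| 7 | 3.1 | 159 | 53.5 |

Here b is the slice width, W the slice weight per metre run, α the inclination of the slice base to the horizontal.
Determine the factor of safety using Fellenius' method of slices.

Ordinary method of slices: FS = Σ[c'·Δl_i + (W_i cosα_i)·tanφ'] / Σ W_i sinα_i, with Δl_i = b_i / cosα_i.
Slice 1: Δl = 1.3/cos(-7.6°) = 1.312 m; N'_1 = 22·cos(-7.6°) = 21.8; c'Δl = 2.10; W sinα = -2.9
Slice 2: Δl = 2.8/cos(-0.2°) = 2.800 m; N'_2 = 186·cos(-0.2°) = 186.0; c'Δl = 4.48; W sinα = -0.6
Slice 3: Δl = 2.2/cos8.8° = 2.226 m; N'_3 = 263·cos8.8° = 259.9; c'Δl = 3.56; W sinα = 40.2
Slice 4: Δl = 3.1/cos18.7° = 3.273 m; N'_4 = 508·cos18.7° = 481.2; c'Δl = 5.24; W sinα = 162.9
Slice 5: Δl = 3.1/cos31.0° = 3.617 m; N'_5 = 419·cos31.0° = 359.2; c'Δl = 5.79; W sinα = 215.8
Slice 6: Δl = 1.5/cos41.2° = 1.994 m; N'_6 = 152·cos41.2° = 114.4; c'Δl = 3.19; W sinα = 100.1
Slice 7: Δl = 3.1/cos53.5° = 5.212 m; N'_7 = 159·cos53.5° = 94.6; c'Δl = 8.34; W sinα = 127.8
Σc'Δl = 32.7 kN/m; ΣN' = 1517.0 kN/m; ΣW sinα = 643.3 kN/m
Resisting = 32.7 + 1517.0·tan23.9° = 32.7 + 672.2 = 704.9 kN/m
FS = 704.9 / 643.3 = 1.096

FS = 1.10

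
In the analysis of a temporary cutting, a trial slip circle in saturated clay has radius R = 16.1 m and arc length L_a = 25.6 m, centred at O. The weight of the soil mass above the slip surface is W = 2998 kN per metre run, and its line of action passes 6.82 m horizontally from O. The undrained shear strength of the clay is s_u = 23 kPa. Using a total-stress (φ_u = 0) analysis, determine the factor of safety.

FS = 0.46

Taking moments about the centre O, the resisting moment is provided by the undrained shear strength acting along the arc:
M_R = s_u·L_a·R = 23·25.60·16.1 = 9479.7 kN·m/m
M_D = W·d = 2998·6.82 = 20446.4 kN·m/m
FS = M_R / M_D = 9479.7 / 20446.4 = 0.464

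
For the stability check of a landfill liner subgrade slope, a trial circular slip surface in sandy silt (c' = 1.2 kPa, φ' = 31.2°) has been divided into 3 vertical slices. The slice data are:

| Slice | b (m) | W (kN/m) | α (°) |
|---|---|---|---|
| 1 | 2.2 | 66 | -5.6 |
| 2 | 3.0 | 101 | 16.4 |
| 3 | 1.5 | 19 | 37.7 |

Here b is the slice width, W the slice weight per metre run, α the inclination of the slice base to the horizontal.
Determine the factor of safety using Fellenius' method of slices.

FS = 3.45

Ordinary method of slices: FS = Σ[c'·Δl_i + (W_i cosα_i)·tanφ'] / Σ W_i sinα_i, with Δl_i = b_i / cosα_i.
Slice 1: Δl = 2.2/cos(-5.6°) = 2.211 m; N'_1 = 66·cos(-5.6°) = 65.7; c'Δl = 2.65; W sinα = -6.4
Slice 2: Δl = 3.0/cos16.4° = 3.127 m; N'_2 = 101·cos16.4° = 96.9; c'Δl = 3.75; W sinα = 28.5
Slice 3: Δl = 1.5/cos37.7° = 1.896 m; N'_3 = 19·cos37.7° = 15.0; c'Δl = 2.27; W sinα = 11.6
Σc'Δl = 8.7 kN/m; ΣN' = 177.6 kN/m; ΣW sinα = 33.7 kN/m
Resisting = 8.7 + 177.6·tan31.2° = 8.7 + 107.6 = 116.2 kN/m
FS = 116.2 / 33.7 = 3.450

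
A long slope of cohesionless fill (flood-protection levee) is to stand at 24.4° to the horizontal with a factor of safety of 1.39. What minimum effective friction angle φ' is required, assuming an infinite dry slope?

φ' = 32.2°

FS = tanφ'/tanβ ⇒ tanφ' = FS · tanβ = 1.39 · tan24.4° = 0.6305
φ' = arctan(0.6305) = 32.23°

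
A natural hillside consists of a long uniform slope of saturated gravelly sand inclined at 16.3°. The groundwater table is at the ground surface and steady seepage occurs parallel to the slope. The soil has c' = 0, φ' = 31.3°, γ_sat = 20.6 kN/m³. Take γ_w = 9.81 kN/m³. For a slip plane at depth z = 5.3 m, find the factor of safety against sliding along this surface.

With seepage parallel to the slope and the water table at the surface, the effective normal stress on the slip plane uses the buoyant unit weight γ' = γ_sat − γ_w while the driving shear stress uses γ_sat:
FS = [c' + γ' z cos²β tanφ'] / [γ_sat z sinβ cosβ]
(For c' = 0 this reduces to FS = (γ'/γ_sat)·tanφ'/tanβ.)
γ' = 20.6 − 9.81 = 10.79 kN/m³
Numerator = 0.0 + 10.79·5.3·cos²16.3°·tan31.3° = 0.0 + 10.79·5.3·0.9212·0.6080 = 32.031 kPa
Denominator = 20.6·5.3·sin16.3°·cos16.3° = 20.6·5.3·0.2807·0.9598 = 29.411 kPa
FS = 32.031 / 29.411 = 1.089

FS = 1.09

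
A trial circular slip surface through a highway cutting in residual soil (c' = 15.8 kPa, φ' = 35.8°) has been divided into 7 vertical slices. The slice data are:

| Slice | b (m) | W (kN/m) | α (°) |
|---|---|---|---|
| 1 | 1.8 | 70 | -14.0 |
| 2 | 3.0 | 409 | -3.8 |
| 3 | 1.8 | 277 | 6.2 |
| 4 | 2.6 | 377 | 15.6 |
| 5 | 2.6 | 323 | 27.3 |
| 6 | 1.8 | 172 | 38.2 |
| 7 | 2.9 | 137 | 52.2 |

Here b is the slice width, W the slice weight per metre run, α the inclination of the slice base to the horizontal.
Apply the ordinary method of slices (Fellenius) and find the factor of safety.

FS = 3.28

Ordinary method of slices: FS = Σ[c'·Δl_i + (W_i cosα_i)·tanφ'] / Σ W_i sinα_i, with Δl_i = b_i / cosα_i.
Slice 1: Δl = 1.8/cos(-14.0°) = 1.855 m; N'_1 = 70·cos(-14.0°) = 67.9; c'Δl = 29.31; W sinα = -16.9
Slice 2: Δl = 3.0/cos(-3.8°) = 3.007 m; N'_2 = 409·cos(-3.8°) = 408.1; c'Δl = 47.50; W sinα = -27.1
Slice 3: Δl = 1.8/cos6.2° = 1.811 m; N'_3 = 277·cos6.2° = 275.4; c'Δl = 28.61; W sinα = 29.9
Slice 4: Δl = 2.6/cos15.6° = 2.699 m; N'_4 = 377·cos15.6° = 363.1; c'Δl = 42.65; W sinα = 101.4
Slice 5: Δl = 2.6/cos27.3° = 2.926 m; N'_5 = 323·cos27.3° = 287.0; c'Δl = 46.23; W sinα = 148.1
Slice 6: Δl = 1.8/cos38.2° = 2.290 m; N'_6 = 172·cos38.2° = 135.2; c'Δl = 36.19; W sinα = 106.4
Slice 7: Δl = 2.9/cos52.2° = 4.732 m; N'_7 = 137·cos52.2° = 84.0; c'Δl = 74.76; W sinα = 108.3
Σc'Δl = 305.3 kN/m; ΣN' = 1620.7 kN/m; ΣW sinα = 450.0 kN/m
Resisting = 305.3 + 1620.7·tan35.8° = 305.3 + 1168.9 = 1474.1 kN/m
FS = 1474.1 / 450.0 = 3.276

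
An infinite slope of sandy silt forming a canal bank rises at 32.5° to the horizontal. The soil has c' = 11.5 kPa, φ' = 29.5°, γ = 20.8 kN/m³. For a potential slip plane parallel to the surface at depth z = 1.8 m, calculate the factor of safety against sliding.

For an infinite slope with a slip plane parallel to the surface (no pore pressure): FS = [c' + γz cos²β tanφ'] / [γz sinβ cosβ].
γz = 20.8·1.8 = 37.44 kN/m²
Numerator = 11.5 + 37.44·cos²32.5°·tan29.5° = 11.5 + 37.44·0.7113·0.5658 = 26.567 kPa
Denominator = 37.44·sin32.5°·cos32.5° = 37.44·0.5373·0.8434 = 16.966 kPa
FS = 26.567 / 16.966 = 1.566

FS = 1.57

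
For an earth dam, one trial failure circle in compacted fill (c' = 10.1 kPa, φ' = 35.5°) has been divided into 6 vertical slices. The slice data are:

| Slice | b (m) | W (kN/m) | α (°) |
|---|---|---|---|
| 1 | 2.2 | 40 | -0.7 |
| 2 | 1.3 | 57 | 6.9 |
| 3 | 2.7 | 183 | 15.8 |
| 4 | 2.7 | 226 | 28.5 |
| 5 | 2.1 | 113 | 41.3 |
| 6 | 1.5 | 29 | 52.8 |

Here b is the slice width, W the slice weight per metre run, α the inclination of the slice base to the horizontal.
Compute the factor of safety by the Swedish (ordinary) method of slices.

FS = 2.13

Ordinary method of slices: FS = Σ[c'·Δl_i + (W_i cosα_i)·tanφ'] / Σ W_i sinα_i, with Δl_i = b_i / cosα_i.
Slice 1: Δl = 2.2/cos(-0.7°) = 2.200 m; N'_1 = 40·cos(-0.7°) = 40.0; c'Δl = 22.22; W sinα = -0.5
Slice 2: Δl = 1.3/cos6.9° = 1.309 m; N'_2 = 57·cos6.9° = 56.6; c'Δl = 13.23; W sinα = 6.8
Slice 3: Δl = 2.7/cos15.8° = 2.806 m; N'_3 = 183·cos15.8° = 176.1; c'Δl = 28.34; W sinα = 49.8
Slice 4: Δl = 2.7/cos28.5° = 3.072 m; N'_4 = 226·cos28.5° = 198.6; c'Δl = 31.03; W sinα = 107.8
Slice 5: Δl = 2.1/cos41.3° = 2.795 m; N'_5 = 113·cos41.3° = 84.9; c'Δl = 28.23; W sinα = 74.6
Slice 6: Δl = 1.5/cos52.8° = 2.481 m; N'_6 = 29·cos52.8° = 17.5; c'Δl = 25.06; W sinα = 23.1
Σc'Δl = 148.1 kN/m; ΣN' = 573.7 kN/m; ΣW sinα = 261.7 kN/m
Resisting = 148.1 + 573.7·tan35.5° = 148.1 + 409.2 = 557.3 kN/m
FS = 557.3 / 261.7 = 2.130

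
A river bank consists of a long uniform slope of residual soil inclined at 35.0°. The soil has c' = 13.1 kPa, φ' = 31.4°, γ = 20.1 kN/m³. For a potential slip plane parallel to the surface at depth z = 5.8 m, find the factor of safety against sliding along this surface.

For an infinite slope with a slip plane parallel to the surface (no pore pressure): FS = [c' + γz cos²β tanφ'] / [γz sinβ cosβ].
γz = 20.1·5.8 = 116.58 kN/m²
Numerator = 13.1 + 116.58·cos²35.0°·tan31.4° = 13.1 + 116.58·0.6710·0.6104 = 60.850 kPa
Denominator = 116.58·sin35.0°·cos35.0° = 116.58·0.5736·0.8192 = 54.775 kPa
FS = 60.850 / 54.775 = 1.111

FS = 1.11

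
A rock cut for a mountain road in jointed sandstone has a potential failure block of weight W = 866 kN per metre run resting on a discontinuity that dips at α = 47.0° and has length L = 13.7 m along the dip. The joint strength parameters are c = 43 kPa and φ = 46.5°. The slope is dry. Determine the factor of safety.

FS = 1.91

Resolving the block weight along and normal to the plane and applying the Mohr–Coulomb strength on the joint:
N' = W cosα = 866·cos47.0° = 590.6 kN/m
Driving force T = W sinα = 866·sin47.0° = 633.4 kN/m
Resisting force R = c·L + N'·tanφ = 43·13.7 + 590.6·tan46.5° = 589.1 + 622.4 = 1211.5 kN/m
FS = R / T = 1211.5 / 633.4 = 1.913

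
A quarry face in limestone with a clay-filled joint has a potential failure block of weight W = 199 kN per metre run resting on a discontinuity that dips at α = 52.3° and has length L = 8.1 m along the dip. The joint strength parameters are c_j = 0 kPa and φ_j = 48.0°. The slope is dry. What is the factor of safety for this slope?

FS = 0.86

Resolving the block weight along and normal to the plane and applying the Mohr–Coulomb strength on the joint:
N' = W cosα = 199·cos52.3° = 121.7 kN/m
Driving force T = W sinα = 199·sin52.3° = 157.5 kN/m
Resisting force R = c_j·L + N'·tanφ_j = 0·8.1 + 121.7·tan48.0° = 0.0 + 135.2 = 135.2 kN/m
FS = R / T = 135.2 / 157.5 = 0.858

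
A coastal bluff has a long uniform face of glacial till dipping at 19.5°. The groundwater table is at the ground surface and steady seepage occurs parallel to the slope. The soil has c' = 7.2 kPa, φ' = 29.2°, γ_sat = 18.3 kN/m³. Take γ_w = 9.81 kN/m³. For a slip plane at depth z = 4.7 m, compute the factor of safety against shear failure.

FS = 1.00

With seepage parallel to the slope and the water table at the surface, the effective normal stress on the slip plane uses the buoyant unit weight γ' = γ_sat − γ_w while the driving shear stress uses γ_sat:
FS = [c' + γ' z cos²β tanφ'] / [γ_sat z sinβ cosβ]
γ' = 18.3 − 9.81 = 8.49 kN/m³
Numerator = 7.2 + 8.49·4.7·cos²19.5°·tan29.2° = 7.2 + 8.49·4.7·0.8886·0.5589 = 27.016 kPa
Denominator = 18.3·4.7·sin19.5°·cos19.5° = 18.3·4.7·0.3338·0.9426 = 27.064 kPa
FS = 27.016 / 27.064 = 0.998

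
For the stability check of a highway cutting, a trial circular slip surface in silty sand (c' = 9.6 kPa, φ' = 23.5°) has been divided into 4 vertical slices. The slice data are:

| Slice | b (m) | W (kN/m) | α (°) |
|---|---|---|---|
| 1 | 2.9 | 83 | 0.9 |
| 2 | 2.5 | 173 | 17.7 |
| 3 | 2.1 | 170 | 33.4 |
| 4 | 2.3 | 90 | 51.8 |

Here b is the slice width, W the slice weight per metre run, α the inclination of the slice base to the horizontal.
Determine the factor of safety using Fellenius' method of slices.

Ordinary method of slices: FS = Σ[c'·Δl_i + (W_i cosα_i)·tanφ'] / Σ W_i sinα_i, with Δl_i = b_i / cosα_i.
Slice 1: Δl = 2.9/cos0.9° = 2.900 m; N'_1 = 83·cos0.9° = 83.0; c'Δl = 27.84; W sinα = 1.3
Slice 2: Δl = 2.5/cos17.7° = 2.624 m; N'_2 = 173·cos17.7° = 164.8; c'Δl = 25.19; W sinα = 52.6
Slice 3: Δl = 2.1/cos33.4° = 2.515 m; N'_3 = 170·cos33.4° = 141.9; c'Δl = 24.15; W sinα = 93.6
Slice 4: Δl = 2.3/cos51.8° = 3.719 m; N'_4 = 90·cos51.8° = 55.7; c'Δl = 35.70; W sinα = 70.7
Σc'Δl = 112.9 kN/m; ΣN' = 445.4 kN/m; ΣW sinα = 218.2 kN/m
Resisting = 112.9 + 445.4·tan23.5° = 112.9 + 193.7 = 306.5 kN/m
FS = 306.5 / 218.2 = 1.405

FS = 1.40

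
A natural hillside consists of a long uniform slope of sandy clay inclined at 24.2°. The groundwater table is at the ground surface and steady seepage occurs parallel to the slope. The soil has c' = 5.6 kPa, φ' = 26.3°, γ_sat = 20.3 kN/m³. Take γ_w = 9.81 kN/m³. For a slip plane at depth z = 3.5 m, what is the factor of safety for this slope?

FS = 0.78

With seepage parallel to the slope and the water table at the surface, the effective normal stress on the slip plane uses the buoyant unit weight γ' = γ_sat − γ_w while the driving shear stress uses γ_sat:
FS = [c' + γ' z cos²β tanφ'] / [γ_sat z sinβ cosβ]
γ' = 20.3 − 9.81 = 10.49 kN/m³
Numerator = 5.6 + 10.49·3.5·cos²24.2°·tan26.3° = 5.6 + 10.49·3.5·0.8320·0.4942 = 20.697 kPa
Denominator = 20.3·3.5·sin24.2°·cos24.2° = 20.3·3.5·0.4099·0.9121 = 26.566 kPa
FS = 20.697 / 26.566 = 0.779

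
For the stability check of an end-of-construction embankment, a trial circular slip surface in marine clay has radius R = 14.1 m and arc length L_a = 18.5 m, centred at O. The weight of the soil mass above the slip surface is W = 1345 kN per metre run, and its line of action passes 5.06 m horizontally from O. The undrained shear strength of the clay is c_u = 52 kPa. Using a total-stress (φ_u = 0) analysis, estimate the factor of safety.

Taking moments about the centre O, the resisting moment is provided by the undrained shear strength acting along the arc:
M_R = c_u·L_a·R = 52·18.50·14.1 = 13564.2 kN·m/m
M_D = W·d = 1345·5.06 = 6805.7 kN·m/m
FS = M_R / M_D = 13564.2 / 6805.7 = 1.993

FS = 1.99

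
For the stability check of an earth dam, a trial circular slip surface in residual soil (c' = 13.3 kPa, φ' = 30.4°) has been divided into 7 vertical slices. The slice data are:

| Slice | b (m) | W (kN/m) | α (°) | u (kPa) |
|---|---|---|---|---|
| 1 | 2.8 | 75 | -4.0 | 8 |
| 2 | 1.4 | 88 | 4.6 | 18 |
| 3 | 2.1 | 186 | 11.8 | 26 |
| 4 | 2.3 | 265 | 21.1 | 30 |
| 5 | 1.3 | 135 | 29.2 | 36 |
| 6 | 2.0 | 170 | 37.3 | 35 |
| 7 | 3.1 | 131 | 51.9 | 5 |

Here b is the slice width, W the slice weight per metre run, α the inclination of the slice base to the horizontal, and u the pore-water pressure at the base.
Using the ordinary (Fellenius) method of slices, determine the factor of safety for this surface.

Ordinary method of slices: FS = Σ[c'·Δl_i + (W_i cosα_i − u_i·Δl_i)·tanφ'] / Σ W_i sinα_i, with Δl_i = b_i / cosα_i.
Slice 1: Δl = 2.8/cos(-4.0°) = 2.807 m; N'_1 = 75·cos(-4.0°) − 8·2.807 = 52.4; c'Δl = 37.33; W sinα = -5.2
Slice 2: Δl = 1.4/cos4.6° = 1.405 m; N'_2 = 88·cos4.6° − 18·1.405 = 62.4; c'Δl = 18.68; W sinα = 7.1
Slice 3: Δl = 2.1/cos11.8° = 2.145 m; N'_3 = 186·cos11.8° − 26·2.145 = 126.3; c'Δl = 28.53; W sinα = 38.0
Slice 4: Δl = 2.3/cos21.1° = 2.465 m; N'_4 = 265·cos21.1° − 30·2.465 = 173.3; c'Δl = 32.79; W sinα = 95.4
Slice 5: Δl = 1.3/cos29.2° = 1.489 m; N'_5 = 135·cos29.2° − 36·1.489 = 64.2; c'Δl = 19.81; W sinα = 65.9
Slice 6: Δl = 2.0/cos37.3° = 2.514 m; N'_6 = 170·cos37.3° − 35·2.514 = 47.2; c'Δl = 33.44; W sinα = 103.0
Slice 7: Δl = 3.1/cos51.9° = 5.024 m; N'_7 = 131·cos51.9° − 5·5.024 = 55.7; c'Δl = 66.82; W sinα = 103.1
Σc'Δl = 237.4 kN/m; ΣN' = 581.5 kN/m; ΣW sinα = 407.2 kN/m
Resisting = 237.4 + 581.5·tan30.4° = 237.4 + 341.2 = 578.6 kN/m
FS = 578.6 / 407.2 = 1.421

FS = 1.42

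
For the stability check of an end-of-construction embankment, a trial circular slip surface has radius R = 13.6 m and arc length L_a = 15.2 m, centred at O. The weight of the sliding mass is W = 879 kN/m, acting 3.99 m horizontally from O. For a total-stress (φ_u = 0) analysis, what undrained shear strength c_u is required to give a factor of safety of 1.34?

c_u = 22.7 kPa

FS = c_u·L_a·R / (W·d), so c_u = FS·W·d / (L_a·R).
c_u = 1.34·879·3.99 / (15.20·13.6) = 4699.7 / 206.72 = 22.73 kPa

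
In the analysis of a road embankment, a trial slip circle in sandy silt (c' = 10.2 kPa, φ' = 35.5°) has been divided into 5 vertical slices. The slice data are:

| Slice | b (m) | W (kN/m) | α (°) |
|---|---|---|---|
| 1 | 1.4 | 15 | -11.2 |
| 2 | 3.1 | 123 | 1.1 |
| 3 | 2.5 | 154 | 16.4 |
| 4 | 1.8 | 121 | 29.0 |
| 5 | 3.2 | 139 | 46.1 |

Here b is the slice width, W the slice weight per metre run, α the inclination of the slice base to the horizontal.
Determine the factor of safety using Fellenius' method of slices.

FS = 2.42

Ordinary method of slices: FS = Σ[c'·Δl_i + (W_i cosα_i)·tanφ'] / Σ W_i sinα_i, with Δl_i = b_i / cosα_i.
Slice 1: Δl = 1.4/cos(-11.2°) = 1.427 m; N'_1 = 15·cos(-11.2°) = 14.7; c'Δl = 14.56; W sinα = -2.9
Slice 2: Δl = 3.1/cos1.1° = 3.101 m; N'_2 = 123·cos1.1° = 123.0; c'Δl = 31.63; W sinα = 2.4
Slice 3: Δl = 2.5/cos16.4° = 2.606 m; N'_3 = 154·cos16.4° = 147.7; c'Δl = 26.58; W sinα = 43.5
Slice 4: Δl = 1.8/cos29.0° = 2.058 m; N'_4 = 121·cos29.0° = 105.8; c'Δl = 20.99; W sinα = 58.7
Slice 5: Δl = 3.2/cos46.1° = 4.615 m; N'_5 = 139·cos46.1° = 96.4; c'Δl = 47.07; W sinα = 100.2
Σc'Δl = 140.8 kN/m; ΣN' = 487.6 kN/m; ΣW sinα = 201.7 kN/m
Resisting = 140.8 + 487.6·tan35.5° = 140.8 + 347.8 = 488.7 kN/m
FS = 488.7 / 201.7 = 2.422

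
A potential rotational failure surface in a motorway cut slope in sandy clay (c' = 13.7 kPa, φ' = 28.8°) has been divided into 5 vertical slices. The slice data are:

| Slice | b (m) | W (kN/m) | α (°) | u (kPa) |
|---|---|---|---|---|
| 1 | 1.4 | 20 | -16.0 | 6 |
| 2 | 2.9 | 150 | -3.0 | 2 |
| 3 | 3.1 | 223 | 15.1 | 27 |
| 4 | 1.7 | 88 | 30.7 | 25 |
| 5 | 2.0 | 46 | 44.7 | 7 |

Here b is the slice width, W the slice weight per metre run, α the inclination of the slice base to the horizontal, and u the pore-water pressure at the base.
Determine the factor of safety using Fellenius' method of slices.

Ordinary method of slices: FS = Σ[c'·Δl_i + (W_i cosα_i − u_i·Δl_i)·tanφ'] / Σ W_i sinα_i, with Δl_i = b_i / cosα_i.
Slice 1: Δl = 1.4/cos(-16.0°) = 1.456 m; N'_1 = 20·cos(-16.0°) − 6·1.456 = 10.5; c'Δl = 19.95; W sinα = -5.5
Slice 2: Δl = 2.9/cos(-3.0°) = 2.904 m; N'_2 = 150·cos(-3.0°) − 2·2.904 = 144.0; c'Δl = 39.78; W sinα = -7.9
Slice 3: Δl = 3.1/cos15.1° = 3.211 m; N'_3 = 223·cos15.1° − 27·3.211 = 128.6; c'Δl = 43.99; W sinα = 58.1
Slice 4: Δl = 1.7/cos30.7° = 1.977 m; N'_4 = 88·cos30.7° − 25·1.977 = 26.2; c'Δl = 27.09; W sinα = 44.9
Slice 5: Δl = 2.0/cos44.7° = 2.814 m; N'_5 = 46·cos44.7° − 7·2.814 = 13.0; c'Δl = 38.55; W sinα = 32.4
Σc'Δl = 169.4 kN/m; ΣN' = 322.3 kN/m; ΣW sinα = 122.0 kN/m
Resisting = 169.4 + 322.3·tan28.8° = 169.4 + 177.2 = 346.6 kN/m
FS = 346.6 / 122.0 = 2.840

FS = 2.84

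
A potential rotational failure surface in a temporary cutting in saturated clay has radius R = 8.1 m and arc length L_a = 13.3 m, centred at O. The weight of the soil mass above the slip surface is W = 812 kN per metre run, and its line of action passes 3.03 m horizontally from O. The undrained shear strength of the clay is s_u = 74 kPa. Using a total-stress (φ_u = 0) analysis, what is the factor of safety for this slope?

Taking moments about the centre O, the resisting moment is provided by the undrained shear strength acting along the arc:
M_R = s_u·L_a·R = 74·13.30·8.1 = 7972.0 kN·m/m
M_D = W·d = 812·3.03 = 2460.4 kN·m/m
FS = M_R / M_D = 7972.0 / 2460.4 = 3.240

FS = 3.24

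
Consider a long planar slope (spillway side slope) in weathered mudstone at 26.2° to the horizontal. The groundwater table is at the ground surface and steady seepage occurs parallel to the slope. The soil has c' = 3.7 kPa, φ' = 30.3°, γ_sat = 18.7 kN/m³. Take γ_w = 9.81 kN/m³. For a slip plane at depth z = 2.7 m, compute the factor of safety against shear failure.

With seepage parallel to the slope and the water table at the surface, the effective normal stress on the slip plane uses the buoyant unit weight γ' = γ_sat − γ_w while the driving shear stress uses γ_sat:
FS = [c' + γ' z cos²β tanφ'] / [γ_sat z sinβ cosβ]
γ' = 18.7 − 9.81 = 8.89 kN/m³
Numerator = 3.7 + 8.89·2.7·cos²26.2°·tan30.3° = 3.7 + 8.89·2.7·0.8051·0.5844 = 14.992 kPa
Denominator = 18.7·2.7·sin26.2°·cos26.2° = 18.7·2.7·0.4415·0.8973 = 20.001 kPa
FS = 14.992 / 20.001 = 0.750

FS = 0.75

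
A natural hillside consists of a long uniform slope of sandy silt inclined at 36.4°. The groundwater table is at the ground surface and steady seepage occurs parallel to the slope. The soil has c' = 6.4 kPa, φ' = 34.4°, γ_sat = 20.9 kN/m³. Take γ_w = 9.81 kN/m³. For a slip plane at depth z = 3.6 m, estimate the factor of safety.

With seepage parallel to the slope and the water table at the surface, the effective normal stress on the slip plane uses the buoyant unit weight γ' = γ_sat − γ_w while the driving shear stress uses γ_sat:
FS = [c' + γ' z cos²β tanφ'] / [γ_sat z sinβ cosβ]
γ' = 20.9 − 9.81 = 11.09 kN/m³
Numerator = 6.4 + 11.09·3.6·cos²36.4°·tan34.4° = 6.4 + 11.09·3.6·0.6479·0.6847 = 24.110 kPa
Denominator = 20.9·3.6·sin36.4°·cos36.4° = 20.9·3.6·0.5934·0.8049 = 35.938 kPa
FS = 24.110 / 35.938 = 0.671

FS = 0.67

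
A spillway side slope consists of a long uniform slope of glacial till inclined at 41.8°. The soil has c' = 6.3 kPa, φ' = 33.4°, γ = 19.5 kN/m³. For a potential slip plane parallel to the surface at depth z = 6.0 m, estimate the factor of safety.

For an infinite slope with a slip plane parallel to the surface (no pore pressure): FS = [c' + γz cos²β tanφ'] / [γz sinβ cosβ].
γz = 19.5·6.0 = 117.00 kN/m²
Numerator = 6.3 + 117.00·cos²41.8°·tan33.4° = 6.3 + 117.00·0.5557·0.6594 = 49.173 kPa
Denominator = 117.00·sin41.8°·cos41.8° = 117.00·0.6665·0.7455 = 58.135 kPa
FS = 49.173 / 58.135 = 0.846

FS = 0.85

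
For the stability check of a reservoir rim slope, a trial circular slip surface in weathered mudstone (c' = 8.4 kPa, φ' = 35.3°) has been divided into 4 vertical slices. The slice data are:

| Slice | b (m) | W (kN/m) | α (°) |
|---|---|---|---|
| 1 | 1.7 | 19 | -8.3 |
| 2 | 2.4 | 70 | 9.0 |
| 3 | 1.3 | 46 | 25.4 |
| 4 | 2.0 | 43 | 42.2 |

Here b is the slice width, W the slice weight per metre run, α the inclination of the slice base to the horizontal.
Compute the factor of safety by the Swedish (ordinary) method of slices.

FS = 3.24

Ordinary method of slices: FS = Σ[c'·Δl_i + (W_i cosα_i)·tanφ'] / Σ W_i sinα_i, with Δl_i = b_i / cosα_i.
Slice 1: Δl = 1.7/cos(-8.3°) = 1.718 m; N'_1 = 19·cos(-8.3°) = 18.8; c'Δl = 14.43; W sinα = -2.7
Slice 2: Δl = 2.4/cos9.0° = 2.430 m; N'_2 = 70·cos9.0° = 69.1; c'Δl = 20.41; W sinα = 11.0
Slice 3: Δl = 1.3/cos25.4° = 1.439 m; N'_3 = 46·cos25.4° = 41.6; c'Δl = 12.09; W sinα = 19.7
Slice 4: Δl = 2.0/cos42.2° = 2.700 m; N'_4 = 43·cos42.2° = 31.9; c'Δl = 22.68; W sinα = 28.9
Σc'Δl = 69.6 kN/m; ΣN' = 161.3 kN/m; ΣW sinα = 56.8 kN/m
Resisting = 69.6 + 161.3·tan35.3° = 69.6 + 114.2 = 183.8 kN/m
FS = 183.8 / 56.8 = 3.235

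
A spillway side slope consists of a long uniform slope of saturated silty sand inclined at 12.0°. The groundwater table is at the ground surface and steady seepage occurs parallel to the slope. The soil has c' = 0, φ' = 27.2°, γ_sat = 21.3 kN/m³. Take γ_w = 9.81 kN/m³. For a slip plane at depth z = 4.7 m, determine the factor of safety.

With seepage parallel to the slope and the water table at the surface, the effective normal stress on the slip plane uses the buoyant unit weight γ' = γ_sat − γ_w while the driving shear stress uses γ_sat:
FS = [c' + γ' z cos²β tanφ'] / [γ_sat z sinβ cosβ]
(For c' = 0 this reduces to FS = (γ'/γ_sat)·tanφ'/tanβ.)
γ' = 21.3 − 9.81 = 11.49 kN/m³
Numerator = 0.0 + 11.49·4.7·cos²12.0°·tan27.2° = 0.0 + 11.49·4.7·0.9568·0.5139 = 26.554 kPa
Denominator = 21.3·4.7·sin12.0°·cos12.0° = 21.3·4.7·0.2079·0.9781 = 20.359 kPa
FS = 26.554 / 20.359 = 1.304

FS = 1.30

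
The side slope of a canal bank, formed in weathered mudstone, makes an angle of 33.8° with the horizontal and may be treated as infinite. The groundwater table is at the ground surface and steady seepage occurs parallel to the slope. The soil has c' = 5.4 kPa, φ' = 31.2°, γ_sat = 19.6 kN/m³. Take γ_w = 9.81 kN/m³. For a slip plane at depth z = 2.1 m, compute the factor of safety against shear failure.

FS = 0.74

With seepage parallel to the slope and the water table at the surface, the effective normal stress on the slip plane uses the buoyant unit weight γ' = γ_sat − γ_w while the driving shear stress uses γ_sat:
FS = [c' + γ' z cos²β tanφ'] / [γ_sat z sinβ cosβ]
γ' = 19.6 − 9.81 = 9.79 kN/m³
Numerator = 5.4 + 9.79·2.1·cos²33.8°·tan31.2° = 5.4 + 9.79·2.1·0.6905·0.6056 = 13.998 kPa
Denominator = 19.6·2.1·sin33.8°·cos33.8° = 19.6·2.1·0.5563·0.8310 = 19.027 kPa
FS = 13.998 / 19.027 = 0.736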